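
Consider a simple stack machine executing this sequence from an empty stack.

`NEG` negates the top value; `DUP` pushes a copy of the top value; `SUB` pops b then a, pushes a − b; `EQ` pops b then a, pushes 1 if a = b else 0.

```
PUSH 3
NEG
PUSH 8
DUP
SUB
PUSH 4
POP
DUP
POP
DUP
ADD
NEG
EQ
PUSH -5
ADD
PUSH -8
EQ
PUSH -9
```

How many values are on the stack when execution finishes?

PUSH 3  → [3]
NEG     → [-3]
PUSH 8  → [-3, 8]
DUP     → [-3, 8, 8]
SUB     → [-3, 0]
PUSH 4  → [-3, 0, 4]
POP     → [-3, 0]
DUP     → [-3, 0, 0]
POP     → [-3, 0]
DUP     → [-3, 0, 0]
ADD     → [-3, 0]
NEG     → [-3, 0]
EQ      → [0]
PUSH -5 → [0, -5]
ADD     → [-5]
PUSH -8 → [-5, -8]
EQ      → [0]
PUSH -9 → [0, -9]

2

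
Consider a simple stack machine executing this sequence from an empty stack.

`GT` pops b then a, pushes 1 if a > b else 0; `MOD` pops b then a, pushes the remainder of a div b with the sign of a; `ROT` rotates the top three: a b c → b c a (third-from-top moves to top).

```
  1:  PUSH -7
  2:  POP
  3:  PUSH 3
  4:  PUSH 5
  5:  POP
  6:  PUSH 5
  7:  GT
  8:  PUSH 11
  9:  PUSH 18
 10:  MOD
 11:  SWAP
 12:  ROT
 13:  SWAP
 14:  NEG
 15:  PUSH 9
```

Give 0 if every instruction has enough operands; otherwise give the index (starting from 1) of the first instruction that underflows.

12

PUSH -7 → -7
POP     → (empty)
PUSH 3  → 3
PUSH 5  → 3 5
POP     → 3
PUSH 5  → 3 5
GT      → 0
PUSH 11 → 0 11
PUSH 18 → 0 11 18
MOD     → 0 11
SWAP    → 11 0
ROT  — needs 3 operands, stack has 2 → underflow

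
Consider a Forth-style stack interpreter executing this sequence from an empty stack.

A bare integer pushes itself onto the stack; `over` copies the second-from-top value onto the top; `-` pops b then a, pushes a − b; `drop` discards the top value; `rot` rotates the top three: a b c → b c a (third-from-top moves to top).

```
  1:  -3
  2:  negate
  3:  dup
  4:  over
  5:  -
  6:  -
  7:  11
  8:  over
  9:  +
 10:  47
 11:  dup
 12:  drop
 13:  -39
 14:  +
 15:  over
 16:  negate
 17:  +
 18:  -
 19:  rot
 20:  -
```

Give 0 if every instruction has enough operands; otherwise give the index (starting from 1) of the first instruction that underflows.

-3     -> -3
negate -> 3
dup    -> 3 3
over   -> 3 3 3
-      -> 3 0
-      -> 3
11     -> 3 11
over   -> 3 11 3
+      -> 3 14
47     -> 3 14 47
dup    -> 3 14 47 47
drop   -> 3 14 47
-39    -> 3 14 47 -39
+      -> 3 14 8
over   -> 3 14 8 14
negate -> 3 14 8 -14
+      -> 3 14 -6
-      -> 3 20
rot  — needs 3 operands, stack has 2 → underflow

19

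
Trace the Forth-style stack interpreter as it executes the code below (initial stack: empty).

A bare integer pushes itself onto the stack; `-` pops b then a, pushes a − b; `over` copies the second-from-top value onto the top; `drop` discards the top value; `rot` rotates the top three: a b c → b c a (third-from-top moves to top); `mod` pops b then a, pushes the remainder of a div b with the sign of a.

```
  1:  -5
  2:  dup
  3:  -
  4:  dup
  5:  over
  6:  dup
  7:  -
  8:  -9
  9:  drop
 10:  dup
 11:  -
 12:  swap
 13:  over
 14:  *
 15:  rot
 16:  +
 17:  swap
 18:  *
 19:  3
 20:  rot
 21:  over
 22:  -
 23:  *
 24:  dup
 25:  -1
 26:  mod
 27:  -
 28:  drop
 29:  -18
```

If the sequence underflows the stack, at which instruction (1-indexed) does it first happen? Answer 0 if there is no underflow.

20

-5   -> -5
dup  -> -5 -5
-    -> 0
dup  -> 0 0
over -> 0 0 0
dup  -> 0 0 0 0
-    -> 0 0 0
-9   -> 0 0 0 -9
drop -> 0 0 0
dup  -> 0 0 0 0
-    -> 0 0 0
swap -> 0 0 0
over -> 0 0 0 0
*    -> 0 0 0
rot  -> 0 0 0
+    -> 0 0
swap -> 0 0
*    -> 0
3    -> 0 3
rot  — needs 3 operands, stack has 2 → underflow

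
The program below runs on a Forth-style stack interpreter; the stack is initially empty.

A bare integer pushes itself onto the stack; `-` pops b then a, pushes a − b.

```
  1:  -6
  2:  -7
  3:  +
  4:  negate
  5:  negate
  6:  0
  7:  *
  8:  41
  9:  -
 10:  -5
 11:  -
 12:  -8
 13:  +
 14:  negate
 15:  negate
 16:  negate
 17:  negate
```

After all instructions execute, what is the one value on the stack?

-6     → [-6]
-7     → [-6, -7]
+      → [-13]
negate → [13]
negate → [-13]
0      → [-13, 0]
*      → [0]
41     → [0, 41]
-      → [-41]
-5     → [-41, -5]
-      → [-36]
-8     → [-36, -8]
+      → [-44]
negate → [44]
negate → [-44]
negate → [44]
negate → [-44]

-44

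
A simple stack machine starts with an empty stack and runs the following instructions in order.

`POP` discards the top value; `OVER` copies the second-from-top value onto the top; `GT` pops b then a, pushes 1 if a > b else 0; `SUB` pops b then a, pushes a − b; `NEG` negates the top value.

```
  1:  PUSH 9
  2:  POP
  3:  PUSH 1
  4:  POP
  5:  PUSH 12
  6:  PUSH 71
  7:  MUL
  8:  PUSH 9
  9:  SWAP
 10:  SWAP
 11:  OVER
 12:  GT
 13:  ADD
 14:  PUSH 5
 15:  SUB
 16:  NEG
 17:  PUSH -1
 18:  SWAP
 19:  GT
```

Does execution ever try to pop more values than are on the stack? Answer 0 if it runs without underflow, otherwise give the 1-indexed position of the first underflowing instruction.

PUSH 9  -> 9
POP     -> (empty)
PUSH 1  -> 1
POP     -> (empty)
PUSH 12 -> 12
PUSH 71 -> 12 71
MUL     -> 852
PUSH 9  -> 852 9
SWAP    -> 9 852
SWAP    -> 852 9
OVER    -> 852 9 852
GT      -> 852 0
ADD     -> 852
PUSH 5  -> 852 5
SUB     -> 847
NEG     -> -847
PUSH -1 -> -847 -1
SWAP    -> -1 -847
GT      -> 1

0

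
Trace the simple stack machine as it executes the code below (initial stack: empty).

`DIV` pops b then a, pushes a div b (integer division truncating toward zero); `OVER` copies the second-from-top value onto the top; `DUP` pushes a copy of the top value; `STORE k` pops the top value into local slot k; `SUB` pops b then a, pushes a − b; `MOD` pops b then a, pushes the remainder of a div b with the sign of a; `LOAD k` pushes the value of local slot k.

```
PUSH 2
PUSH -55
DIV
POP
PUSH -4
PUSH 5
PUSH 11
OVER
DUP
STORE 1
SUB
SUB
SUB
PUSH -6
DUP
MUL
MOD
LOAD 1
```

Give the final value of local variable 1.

PUSH 2    [2]
PUSH -55  [2, -55]
DIV       [0]
POP       []
PUSH -4   [-4]
PUSH 5    [-4, 5]
PUSH 11   [-4, 5, 11]
OVER      [-4, 5, 11, 5]
DUP       [-4, 5, 11, 5, 5]
STORE 1   [-4, 5, 11, 5]
SUB       [-4, 5, 6]
SUB       [-4, -1]
SUB       [-3]
PUSH -6   [-3, -6]
DUP       [-3, -6, -6]
MUL       [-3, 36]
MOD       [-3]
LOAD 1    [-3, 5]

5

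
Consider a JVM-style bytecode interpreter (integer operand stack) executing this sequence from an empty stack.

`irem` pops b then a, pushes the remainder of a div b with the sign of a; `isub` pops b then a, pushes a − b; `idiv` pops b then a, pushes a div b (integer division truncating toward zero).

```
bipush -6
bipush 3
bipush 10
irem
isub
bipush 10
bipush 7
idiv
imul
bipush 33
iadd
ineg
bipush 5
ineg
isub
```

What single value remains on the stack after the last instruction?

bipush -6  -6
bipush 3   -6 3
bipush 10  -6 3 10
irem       -6 3
isub       -9
bipush 10  -9 10
bipush 7   -9 10 7
idiv       -9 1
imul       -9
bipush 33  -9 33
iadd       24
ineg       -24
bipush 5   -24 5
ineg       -24 -5
isub       -19

-19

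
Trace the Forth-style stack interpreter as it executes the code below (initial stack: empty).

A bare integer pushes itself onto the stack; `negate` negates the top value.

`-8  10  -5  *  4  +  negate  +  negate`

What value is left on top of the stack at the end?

-8     -> -8
10     -> -8 10
-5     -> -8 10 -5
*      -> -8 -50
4      -> -8 -50 4
+      -> -8 -46
negate -> -8 46
+      -> 38
negate -> -38

-38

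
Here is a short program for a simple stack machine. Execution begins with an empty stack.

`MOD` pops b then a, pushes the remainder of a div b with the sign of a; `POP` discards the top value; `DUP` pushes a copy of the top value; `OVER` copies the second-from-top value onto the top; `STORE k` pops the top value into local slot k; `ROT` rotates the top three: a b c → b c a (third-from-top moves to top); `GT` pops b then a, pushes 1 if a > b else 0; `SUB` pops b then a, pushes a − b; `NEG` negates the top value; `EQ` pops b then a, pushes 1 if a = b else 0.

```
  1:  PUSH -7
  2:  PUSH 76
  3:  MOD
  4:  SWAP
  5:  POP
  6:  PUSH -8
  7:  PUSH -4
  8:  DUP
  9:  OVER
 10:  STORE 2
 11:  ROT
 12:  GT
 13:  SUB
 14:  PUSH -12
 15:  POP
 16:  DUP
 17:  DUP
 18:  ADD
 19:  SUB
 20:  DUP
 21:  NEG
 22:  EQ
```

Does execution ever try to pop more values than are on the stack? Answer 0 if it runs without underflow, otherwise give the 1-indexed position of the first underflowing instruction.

4

PUSH -7 : -7
PUSH 76 : -7 76
MOD     : -7
SWAP  — needs 2 operands, stack has 1 → underflow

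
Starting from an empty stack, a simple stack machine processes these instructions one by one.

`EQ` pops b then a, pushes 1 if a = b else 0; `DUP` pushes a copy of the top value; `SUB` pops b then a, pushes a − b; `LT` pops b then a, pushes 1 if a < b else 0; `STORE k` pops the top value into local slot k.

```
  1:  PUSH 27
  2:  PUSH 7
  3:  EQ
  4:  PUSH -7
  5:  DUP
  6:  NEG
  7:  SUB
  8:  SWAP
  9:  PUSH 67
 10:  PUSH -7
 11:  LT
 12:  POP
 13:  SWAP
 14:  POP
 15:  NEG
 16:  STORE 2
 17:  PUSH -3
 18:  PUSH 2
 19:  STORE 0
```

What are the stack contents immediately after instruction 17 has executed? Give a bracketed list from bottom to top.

PUSH 27  27
PUSH 7   27 7
EQ       0
PUSH -7  0 -7
DUP      0 -7 -7
NEG      0 -7 7
SUB      0 -14
SWAP     -14 0
PUSH 67  -14 0 67
PUSH -7  -14 0 67 -7
LT       -14 0 0
POP      -14 0
SWAP     0 -14
POP      0
NEG      0
STORE 2  (empty)
PUSH -3  -3

[-3]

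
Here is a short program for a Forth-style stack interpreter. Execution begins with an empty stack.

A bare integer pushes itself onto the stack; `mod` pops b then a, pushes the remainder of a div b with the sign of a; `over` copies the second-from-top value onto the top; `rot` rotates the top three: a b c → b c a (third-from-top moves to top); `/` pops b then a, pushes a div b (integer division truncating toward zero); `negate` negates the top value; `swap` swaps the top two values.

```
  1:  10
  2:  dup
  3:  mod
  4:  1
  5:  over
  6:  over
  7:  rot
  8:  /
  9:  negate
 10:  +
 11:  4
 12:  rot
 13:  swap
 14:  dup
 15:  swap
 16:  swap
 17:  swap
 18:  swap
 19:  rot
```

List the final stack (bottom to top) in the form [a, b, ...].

[-1, 4, 4, 0]

10     → 10
dup    → 10 10
mod    → 0
1      → 0 1
over   → 0 1 0
over   → 0 1 0 1
rot    → 0 0 1 1
/      → 0 0 1
negate → 0 0 -1
+      → 0 -1
4      → 0 -1 4
rot    → -1 4 0
swap   → -1 0 4
dup    → -1 0 4 4
swap   → -1 0 4 4
swap   → -1 0 4 4
swap   → -1 0 4 4
swap   → -1 0 4 4
rot    → -1 4 4 0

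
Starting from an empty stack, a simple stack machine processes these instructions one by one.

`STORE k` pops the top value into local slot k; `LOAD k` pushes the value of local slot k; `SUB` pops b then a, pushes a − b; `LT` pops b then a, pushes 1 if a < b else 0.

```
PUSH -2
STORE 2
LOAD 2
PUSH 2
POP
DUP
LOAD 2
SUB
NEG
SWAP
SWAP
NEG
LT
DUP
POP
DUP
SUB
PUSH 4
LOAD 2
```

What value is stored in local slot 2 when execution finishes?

-2

PUSH -2 : [-2]
STORE 2 : []
LOAD 2  : [-2]
PUSH 2  : [-2, 2]
POP     : [-2]
DUP     : [-2, -2]
LOAD 2  : [-2, -2, -2]
SUB     : [-2, 0]
NEG     : [-2, 0]
SWAP    : [0, -2]
SWAP    : [-2, 0]
NEG     : [-2, 0]
LT      : [1]
DUP     : [1, 1]
POP     : [1]
DUP     : [1, 1]
SUB     : [0]
PUSH 4  : [0, 4]
LOAD 2  : [0, 4, -2]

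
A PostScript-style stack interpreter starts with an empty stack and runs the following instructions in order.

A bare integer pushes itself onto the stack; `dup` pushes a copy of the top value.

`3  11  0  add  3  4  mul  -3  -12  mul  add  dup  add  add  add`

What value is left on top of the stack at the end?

3   → [3]
11  → [3, 11]
0   → [3, 11, 0]
add → [3, 11]
3   → [3, 11, 3]
4   → [3, 11, 3, 4]
mul → [3, 11, 12]
-3  → [3, 11, 12, -3]
-12 → [3, 11, 12, -3, -12]
mul → [3, 11, 12, 36]
add → [3, 11, 48]
dup → [3, 11, 48, 48]
add → [3, 11, 96]
add → [3, 107]
add → [110]

110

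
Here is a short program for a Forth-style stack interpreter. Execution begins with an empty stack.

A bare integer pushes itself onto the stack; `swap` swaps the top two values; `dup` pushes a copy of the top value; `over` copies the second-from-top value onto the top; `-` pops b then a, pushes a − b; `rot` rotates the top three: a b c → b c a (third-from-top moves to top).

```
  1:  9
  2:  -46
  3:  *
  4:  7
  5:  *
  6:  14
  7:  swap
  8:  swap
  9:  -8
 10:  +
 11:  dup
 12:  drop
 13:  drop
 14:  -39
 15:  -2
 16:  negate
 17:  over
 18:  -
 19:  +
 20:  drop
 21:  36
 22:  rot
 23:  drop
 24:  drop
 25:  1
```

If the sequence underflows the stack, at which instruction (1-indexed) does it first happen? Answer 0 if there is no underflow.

9      : [9]
-46    : [9, -46]
*      : [-414]
7      : [-414, 7]
*      : [-2898]
14     : [-2898, 14]
swap   : [14, -2898]
swap   : [-2898, 14]
-8     : [-2898, 14, -8]
+      : [-2898, 6]
dup    : [-2898, 6, 6]
drop   : [-2898, 6]
drop   : [-2898]
-39    : [-2898, -39]
-2     : [-2898, -39, -2]
negate : [-2898, -39, 2]
over   : [-2898, -39, 2, -39]
-      : [-2898, -39, 41]
+      : [-2898, 2]
drop   : [-2898]
36     : [-2898, 36]
rot  — needs 3 operands, stack has 2 → underflow

22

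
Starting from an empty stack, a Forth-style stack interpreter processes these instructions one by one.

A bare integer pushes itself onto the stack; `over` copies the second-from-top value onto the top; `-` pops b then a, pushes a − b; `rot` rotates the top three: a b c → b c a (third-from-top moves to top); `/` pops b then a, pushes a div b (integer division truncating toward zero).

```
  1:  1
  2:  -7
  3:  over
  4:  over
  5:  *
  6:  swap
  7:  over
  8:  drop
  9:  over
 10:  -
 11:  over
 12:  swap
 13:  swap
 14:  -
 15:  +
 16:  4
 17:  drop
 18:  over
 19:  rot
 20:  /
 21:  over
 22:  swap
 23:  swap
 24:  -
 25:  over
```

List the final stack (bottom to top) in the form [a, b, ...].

[0, 1, 0]

1    : 1
-7   : 1 -7
over : 1 -7 1
over : 1 -7 1 -7
*    : 1 -7 -7
swap : 1 -7 -7
over : 1 -7 -7 -7
drop : 1 -7 -7
over : 1 -7 -7 -7
-    : 1 -7 0
over : 1 -7 0 -7
swap : 1 -7 -7 0
swap : 1 -7 0 -7
-    : 1 -7 7
+    : 1 0
4    : 1 0 4
drop : 1 0
over : 1 0 1
rot  : 0 1 1
/    : 0 1
over : 0 1 0
swap : 0 0 1
swap : 0 1 0
-    : 0 1
over : 0 1 0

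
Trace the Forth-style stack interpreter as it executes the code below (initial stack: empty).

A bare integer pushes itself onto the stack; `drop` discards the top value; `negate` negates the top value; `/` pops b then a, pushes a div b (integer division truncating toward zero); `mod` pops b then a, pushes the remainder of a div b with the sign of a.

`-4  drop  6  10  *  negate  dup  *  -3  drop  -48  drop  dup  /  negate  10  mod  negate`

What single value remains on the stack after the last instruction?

1

-4      [-4]
drop    []
6       [6]
10      [6, 10]
*       [60]
negate  [-60]
dup     [-60, -60]
*       [3600]
-3      [3600, -3]
drop    [3600]
-48     [3600, -48]
drop    [3600]
dup     [3600, 3600]
/       [1]
negate  [-1]
10      [-1, 10]
mod     [-1]
negate  [1]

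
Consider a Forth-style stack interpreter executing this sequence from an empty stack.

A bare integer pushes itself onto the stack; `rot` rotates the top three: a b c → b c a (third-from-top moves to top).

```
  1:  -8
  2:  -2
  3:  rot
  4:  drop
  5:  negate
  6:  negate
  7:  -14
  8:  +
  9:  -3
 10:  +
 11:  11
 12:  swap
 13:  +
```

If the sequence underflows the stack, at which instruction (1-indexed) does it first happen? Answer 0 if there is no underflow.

3

-8  [-8]
-2  [-8, -2]
rot  — needs 3 operands, stack has 2 → underflow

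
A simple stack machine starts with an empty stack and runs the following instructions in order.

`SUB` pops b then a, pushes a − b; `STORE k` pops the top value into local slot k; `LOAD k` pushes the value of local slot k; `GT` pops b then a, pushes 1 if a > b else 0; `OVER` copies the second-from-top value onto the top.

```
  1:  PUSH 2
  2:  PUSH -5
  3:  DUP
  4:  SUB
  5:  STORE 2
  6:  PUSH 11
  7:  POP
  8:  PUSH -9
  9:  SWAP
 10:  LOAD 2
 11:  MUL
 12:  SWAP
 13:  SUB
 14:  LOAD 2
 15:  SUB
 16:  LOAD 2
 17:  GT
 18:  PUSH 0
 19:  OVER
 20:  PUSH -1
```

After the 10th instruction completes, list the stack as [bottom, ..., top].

PUSH 2  → [2]
PUSH -5 → [2, -5]
DUP     → [2, -5, -5]
SUB     → [2, 0]
STORE 2 → [2]
PUSH 11 → [2, 11]
POP     → [2]
PUSH -9 → [2, -9]
SWAP    → [-9, 2]
LOAD 2  → [-9, 2, 0]

[-9, 2, 0]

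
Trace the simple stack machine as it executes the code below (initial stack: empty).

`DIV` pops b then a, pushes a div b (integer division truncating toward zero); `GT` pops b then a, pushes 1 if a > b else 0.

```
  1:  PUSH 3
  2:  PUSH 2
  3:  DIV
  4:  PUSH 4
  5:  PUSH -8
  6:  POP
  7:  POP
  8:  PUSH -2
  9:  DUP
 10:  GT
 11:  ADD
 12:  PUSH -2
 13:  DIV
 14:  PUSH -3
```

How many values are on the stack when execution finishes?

2

PUSH 3   [3]
PUSH 2   [3, 2]
DIV      [1]
PUSH 4   [1, 4]
PUSH -8  [1, 4, -8]
POP      [1, 4]
POP      [1]
PUSH -2  [1, -2]
DUP      [1, -2, -2]
GT       [1, 0]
ADD      [1]
PUSH -2  [1, -2]
DIV      [0]
PUSH -3  [0, -3]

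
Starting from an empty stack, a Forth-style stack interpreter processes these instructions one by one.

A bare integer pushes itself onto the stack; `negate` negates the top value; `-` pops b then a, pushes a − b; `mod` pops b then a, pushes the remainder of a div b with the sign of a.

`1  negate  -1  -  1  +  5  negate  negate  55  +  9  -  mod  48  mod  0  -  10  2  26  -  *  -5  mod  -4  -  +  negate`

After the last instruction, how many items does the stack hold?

1

1      : 1
negate : -1
-1     : -1 -1
-      : 0
1      : 0 1
+      : 1
5      : 1 5
negate : 1 -5
negate : 1 5
55     : 1 5 55
+      : 1 60
9      : 1 60 9
-      : 1 51
mod    : 1
48     : 1 48
mod    : 1
0      : 1 0
-      : 1
10     : 1 10
2      : 1 10 2
26     : 1 10 2 26
-      : 1 10 -24
*      : 1 -240
-5     : 1 -240 -5
mod    : 1 0
-4     : 1 0 -4
-      : 1 4
+      : 5
negate : -5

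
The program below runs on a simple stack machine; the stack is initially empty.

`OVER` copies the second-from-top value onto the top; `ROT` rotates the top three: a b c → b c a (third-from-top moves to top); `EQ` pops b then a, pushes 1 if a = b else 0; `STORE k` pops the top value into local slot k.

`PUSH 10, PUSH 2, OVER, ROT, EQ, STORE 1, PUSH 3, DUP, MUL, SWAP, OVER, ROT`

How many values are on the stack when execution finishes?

PUSH 10 -> 10
PUSH 2  -> 10 2
OVER    -> 10 2 10
ROT     -> 2 10 10
EQ      -> 2 1
STORE 1 -> 2
PUSH 3  -> 2 3
DUP     -> 2 3 3
MUL     -> 2 9
SWAP    -> 9 2
OVER    -> 9 2 9
ROT     -> 2 9 9

3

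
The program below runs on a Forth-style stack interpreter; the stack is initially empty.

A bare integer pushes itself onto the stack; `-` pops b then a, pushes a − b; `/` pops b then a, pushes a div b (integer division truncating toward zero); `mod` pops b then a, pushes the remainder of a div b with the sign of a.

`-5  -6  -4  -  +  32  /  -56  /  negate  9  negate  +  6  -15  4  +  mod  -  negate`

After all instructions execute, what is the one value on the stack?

-5      [-5]
-6      [-5, -6]
-4      [-5, -6, -4]
-       [-5, -2]
+       [-7]
32      [-7, 32]
/       [0]
-56     [0, -56]
/       [0]
negate  [0]
9       [0, 9]
negate  [0, -9]
+       [-9]
6       [-9, 6]
-15     [-9, 6, -15]
4       [-9, 6, -15, 4]
+       [-9, 6, -11]
mod     [-9, 6]
-       [-15]
negate  [15]

15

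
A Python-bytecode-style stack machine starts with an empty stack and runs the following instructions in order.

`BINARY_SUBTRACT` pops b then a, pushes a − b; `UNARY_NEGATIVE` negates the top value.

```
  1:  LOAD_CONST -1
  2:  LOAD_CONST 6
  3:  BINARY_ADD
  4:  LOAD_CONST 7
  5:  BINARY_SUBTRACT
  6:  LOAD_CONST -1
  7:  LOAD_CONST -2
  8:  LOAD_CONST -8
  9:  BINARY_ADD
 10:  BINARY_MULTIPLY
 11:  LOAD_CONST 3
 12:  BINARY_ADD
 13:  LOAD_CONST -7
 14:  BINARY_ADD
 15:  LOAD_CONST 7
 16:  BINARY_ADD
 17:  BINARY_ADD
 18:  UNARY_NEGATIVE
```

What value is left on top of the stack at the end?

LOAD_CONST -1   -> -1
LOAD_CONST 6    -> -1 6
BINARY_ADD      -> 5
LOAD_CONST 7    -> 5 7
BINARY_SUBTRACT -> -2
LOAD_CONST -1   -> -2 -1
LOAD_CONST -2   -> -2 -1 -2
LOAD_CONST -8   -> -2 -1 -2 -8
BINARY_ADD      -> -2 -1 -10
BINARY_MULTIPLY -> -2 10
LOAD_CONST 3    -> -2 10 3
BINARY_ADD      -> -2 13
LOAD_CONST -7   -> -2 13 -7
BINARY_ADD      -> -2 6
LOAD_CONST 7    -> -2 6 7
BINARY_ADD      -> -2 13
BINARY_ADD      -> 11
UNARY_NEGATIVE  -> -11

-11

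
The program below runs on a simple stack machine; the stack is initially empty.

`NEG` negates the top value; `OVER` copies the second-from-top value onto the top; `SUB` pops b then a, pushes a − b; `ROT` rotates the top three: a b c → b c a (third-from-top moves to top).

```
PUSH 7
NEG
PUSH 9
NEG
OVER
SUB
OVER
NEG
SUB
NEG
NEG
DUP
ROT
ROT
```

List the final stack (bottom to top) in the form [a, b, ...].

PUSH 7 → [7]
NEG    → [-7]
PUSH 9 → [-7, 9]
NEG    → [-7, -9]
OVER   → [-7, -9, -7]
SUB    → [-7, -2]
OVER   → [-7, -2, -7]
NEG    → [-7, -2, 7]
SUB    → [-7, -9]
NEG    → [-7, 9]
NEG    → [-7, -9]
DUP    → [-7, -9, -9]
ROT    → [-9, -9, -7]
ROT    → [-9, -7, -9]

[-9, -7, -9]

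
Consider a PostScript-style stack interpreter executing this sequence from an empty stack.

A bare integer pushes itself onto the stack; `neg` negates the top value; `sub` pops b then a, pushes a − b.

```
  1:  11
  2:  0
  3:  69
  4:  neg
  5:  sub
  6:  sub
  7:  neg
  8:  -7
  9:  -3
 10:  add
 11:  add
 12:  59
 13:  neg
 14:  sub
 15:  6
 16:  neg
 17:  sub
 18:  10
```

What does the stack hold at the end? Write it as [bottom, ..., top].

[113, 10]

11  : [11]
0   : [11, 0]
69  : [11, 0, 69]
neg : [11, 0, -69]
sub : [11, 69]
sub : [-58]
neg : [58]
-7  : [58, -7]
-3  : [58, -7, -3]
add : [58, -10]
add : [48]
59  : [48, 59]
neg : [48, -59]
sub : [107]
6   : [107, 6]
neg : [107, -6]
sub : [113]
10  : [113, 10]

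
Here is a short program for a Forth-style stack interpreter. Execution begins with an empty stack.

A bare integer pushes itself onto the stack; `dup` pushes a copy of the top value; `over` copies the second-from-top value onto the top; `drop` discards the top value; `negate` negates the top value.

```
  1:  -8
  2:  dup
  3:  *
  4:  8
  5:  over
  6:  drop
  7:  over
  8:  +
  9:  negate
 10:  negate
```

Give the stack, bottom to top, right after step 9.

[64, -72]

-8     : -8
dup    : -8 -8
*      : 64
8      : 64 8
over   : 64 8 64
drop   : 64 8
over   : 64 8 64
+      : 64 72
negate : 64 -72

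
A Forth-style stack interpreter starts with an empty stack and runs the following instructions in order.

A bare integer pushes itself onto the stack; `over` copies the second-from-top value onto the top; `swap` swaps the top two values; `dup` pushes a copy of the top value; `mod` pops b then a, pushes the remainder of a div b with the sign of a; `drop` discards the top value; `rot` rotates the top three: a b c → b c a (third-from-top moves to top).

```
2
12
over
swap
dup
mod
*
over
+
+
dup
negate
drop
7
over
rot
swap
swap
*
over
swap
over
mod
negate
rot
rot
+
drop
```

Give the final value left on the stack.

2      -> 2
12     -> 2 12
over   -> 2 12 2
swap   -> 2 2 12
dup    -> 2 2 12 12
mod    -> 2 2 0
*      -> 2 0
over   -> 2 0 2
+      -> 2 2
+      -> 4
dup    -> 4 4
negate -> 4 -4
drop   -> 4
7      -> 4 7
over   -> 4 7 4
rot    -> 7 4 4
swap   -> 7 4 4
swap   -> 7 4 4
*      -> 7 16
over   -> 7 16 7
swap   -> 7 7 16
over   -> 7 7 16 7
mod    -> 7 7 2
negate -> 7 7 -2
rot    -> 7 -2 7
rot    -> -2 7 7
+      -> -2 14
drop   -> -2

-2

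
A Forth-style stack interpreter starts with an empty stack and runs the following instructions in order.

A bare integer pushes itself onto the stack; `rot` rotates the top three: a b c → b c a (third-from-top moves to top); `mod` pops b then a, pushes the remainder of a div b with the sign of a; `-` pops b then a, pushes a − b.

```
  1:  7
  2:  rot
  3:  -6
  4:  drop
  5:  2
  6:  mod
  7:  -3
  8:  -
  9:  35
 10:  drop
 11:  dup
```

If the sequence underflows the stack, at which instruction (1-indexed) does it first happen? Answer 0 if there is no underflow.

7  7
rot  — needs 3 operands, stack has 1 → underflow

2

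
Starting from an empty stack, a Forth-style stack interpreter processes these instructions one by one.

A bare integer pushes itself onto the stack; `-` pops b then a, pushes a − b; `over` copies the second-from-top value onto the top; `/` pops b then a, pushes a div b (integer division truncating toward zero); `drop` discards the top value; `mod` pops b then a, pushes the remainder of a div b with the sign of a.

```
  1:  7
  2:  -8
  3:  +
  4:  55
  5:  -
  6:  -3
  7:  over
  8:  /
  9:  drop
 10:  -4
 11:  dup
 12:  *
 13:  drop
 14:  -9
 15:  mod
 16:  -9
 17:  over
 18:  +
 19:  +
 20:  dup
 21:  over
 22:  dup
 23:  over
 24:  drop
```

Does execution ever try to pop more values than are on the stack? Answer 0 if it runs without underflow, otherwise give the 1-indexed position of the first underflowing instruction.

0

7     7
-8    7 -8
+     -1
55    -1 55
-     -56
-3    -56 -3
over  -56 -3 -56
/     -56 0
drop  -56
-4    -56 -4
dup   -56 -4 -4
*     -56 16
drop  -56
-9    -56 -9
mod   -2
-9    -2 -9
over  -2 -9 -2
+     -2 -11
+     -13
dup   -13 -13
over  -13 -13 -13
dup   -13 -13 -13 -13
over  -13 -13 -13 -13 -13
drop  -13 -13 -13 -13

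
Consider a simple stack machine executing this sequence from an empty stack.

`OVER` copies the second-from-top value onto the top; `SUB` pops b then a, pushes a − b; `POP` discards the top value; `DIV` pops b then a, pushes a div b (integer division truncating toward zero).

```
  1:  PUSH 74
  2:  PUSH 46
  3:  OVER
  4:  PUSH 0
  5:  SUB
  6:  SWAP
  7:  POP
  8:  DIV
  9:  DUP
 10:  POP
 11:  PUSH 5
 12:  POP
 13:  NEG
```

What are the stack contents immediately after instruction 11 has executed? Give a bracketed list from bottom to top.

PUSH 74 -> [74]
PUSH 46 -> [74, 46]
OVER    -> [74, 46, 74]
PUSH 0  -> [74, 46, 74, 0]
SUB     -> [74, 46, 74]
SWAP    -> [74, 74, 46]
POP     -> [74, 74]
DIV     -> [1]
DUP     -> [1, 1]
POP     -> [1]
PUSH 5  -> [1, 5]

[1, 5]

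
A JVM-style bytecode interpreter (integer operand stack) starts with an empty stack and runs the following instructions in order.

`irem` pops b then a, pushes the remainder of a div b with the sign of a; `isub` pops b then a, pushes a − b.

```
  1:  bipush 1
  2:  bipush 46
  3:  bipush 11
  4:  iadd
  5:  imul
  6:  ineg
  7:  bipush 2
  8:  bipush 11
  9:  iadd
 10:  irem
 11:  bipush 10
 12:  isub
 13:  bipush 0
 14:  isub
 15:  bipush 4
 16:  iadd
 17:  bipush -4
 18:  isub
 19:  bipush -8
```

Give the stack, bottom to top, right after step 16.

bipush 1  : [1]
bipush 46 : [1, 46]
bipush 11 : [1, 46, 11]
iadd      : [1, 57]
imul      : [57]
ineg      : [-57]
bipush 2  : [-57, 2]
bipush 11 : [-57, 2, 11]
iadd      : [-57, 13]
irem      : [-5]
bipush 10 : [-5, 10]
isub      : [-15]
bipush 0  : [-15, 0]
isub      : [-15]
bipush 4  : [-15, 4]
iadd      : [-11]

[-11]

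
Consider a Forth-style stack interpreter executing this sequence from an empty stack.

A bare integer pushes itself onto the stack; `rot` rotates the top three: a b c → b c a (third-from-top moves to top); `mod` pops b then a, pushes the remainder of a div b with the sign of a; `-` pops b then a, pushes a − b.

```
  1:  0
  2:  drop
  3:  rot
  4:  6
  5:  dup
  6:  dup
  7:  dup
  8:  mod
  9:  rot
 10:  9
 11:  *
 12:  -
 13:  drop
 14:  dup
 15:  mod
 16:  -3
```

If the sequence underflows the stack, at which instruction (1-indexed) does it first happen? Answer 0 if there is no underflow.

3

0    -> [0]
drop -> []
rot  — needs 3 operands, stack has 0 → underflow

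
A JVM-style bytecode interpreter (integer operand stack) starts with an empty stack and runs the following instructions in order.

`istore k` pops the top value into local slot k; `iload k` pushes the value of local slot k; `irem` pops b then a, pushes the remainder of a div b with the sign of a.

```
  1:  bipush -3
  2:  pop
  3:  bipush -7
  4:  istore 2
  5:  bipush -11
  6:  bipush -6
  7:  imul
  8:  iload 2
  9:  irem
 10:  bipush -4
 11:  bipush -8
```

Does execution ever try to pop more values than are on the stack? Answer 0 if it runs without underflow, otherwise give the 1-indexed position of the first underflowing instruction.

bipush -3  : [-3]
pop        : []
bipush -7  : [-7]
istore 2   : []
bipush -11 : [-11]
bipush -6  : [-11, -6]
imul       : [66]
iload 2    : [66, -7]
irem       : [3]
bipush -4  : [3, -4]
bipush -8  : [3, -4, -8]

0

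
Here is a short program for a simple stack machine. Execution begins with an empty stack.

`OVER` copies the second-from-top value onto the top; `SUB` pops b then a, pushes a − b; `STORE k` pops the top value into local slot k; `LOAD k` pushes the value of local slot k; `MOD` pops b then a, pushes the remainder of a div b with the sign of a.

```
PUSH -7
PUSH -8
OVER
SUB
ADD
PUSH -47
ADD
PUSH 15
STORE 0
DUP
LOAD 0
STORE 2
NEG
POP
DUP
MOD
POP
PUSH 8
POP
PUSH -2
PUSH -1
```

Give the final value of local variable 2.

PUSH -7  : [-7]
PUSH -8  : [-7, -8]
OVER     : [-7, -8, -7]
SUB      : [-7, -1]
ADD      : [-8]
PUSH -47 : [-8, -47]
ADD      : [-55]
PUSH 15  : [-55, 15]
STORE 0  : [-55]
DUP      : [-55, -55]
LOAD 0   : [-55, -55, 15]
STORE 2  : [-55, -55]
NEG      : [-55, 55]
POP      : [-55]
DUP      : [-55, -55]
MOD      : [0]
POP      : []
PUSH 8   : [8]
POP      : []
PUSH -2  : [-2]
PUSH -1  : [-2, -1]

15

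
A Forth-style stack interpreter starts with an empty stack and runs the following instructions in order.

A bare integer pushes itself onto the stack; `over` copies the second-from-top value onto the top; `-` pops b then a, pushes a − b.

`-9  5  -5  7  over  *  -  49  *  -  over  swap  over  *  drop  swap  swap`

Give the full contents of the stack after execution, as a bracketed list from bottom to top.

[-9, -9]

-9   -> -9
5    -> -9 5
-5   -> -9 5 -5
7    -> -9 5 -5 7
over -> -9 5 -5 7 -5
*    -> -9 5 -5 -35
-    -> -9 5 30
49   -> -9 5 30 49
*    -> -9 5 1470
-    -> -9 -1465
over -> -9 -1465 -9
swap -> -9 -9 -1465
over -> -9 -9 -1465 -9
*    -> -9 -9 13185
drop -> -9 -9
swap -> -9 -9
swap -> -9 -9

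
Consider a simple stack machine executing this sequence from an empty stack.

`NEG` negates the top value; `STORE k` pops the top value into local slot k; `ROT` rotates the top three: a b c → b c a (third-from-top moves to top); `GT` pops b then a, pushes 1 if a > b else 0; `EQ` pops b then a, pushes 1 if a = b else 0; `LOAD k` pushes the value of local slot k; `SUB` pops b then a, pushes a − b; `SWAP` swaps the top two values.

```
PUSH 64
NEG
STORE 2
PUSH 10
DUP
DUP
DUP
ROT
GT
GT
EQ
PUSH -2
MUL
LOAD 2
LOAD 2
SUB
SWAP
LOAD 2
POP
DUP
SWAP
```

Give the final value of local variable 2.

-64

PUSH 64 : [64]
NEG     : [-64]
STORE 2 : []
PUSH 10 : [10]
DUP     : [10, 10]
DUP     : [10, 10, 10]
DUP     : [10, 10, 10, 10]
ROT     : [10, 10, 10, 10]
GT      : [10, 10, 0]
GT      : [10, 1]
EQ      : [0]
PUSH -2 : [0, -2]
MUL     : [0]
LOAD 2  : [0, -64]
LOAD 2  : [0, -64, -64]
SUB     : [0, 0]
SWAP    : [0, 0]
LOAD 2  : [0, 0, -64]
POP     : [0, 0]
DUP     : [0, 0, 0]
SWAP    : [0, 0, 0]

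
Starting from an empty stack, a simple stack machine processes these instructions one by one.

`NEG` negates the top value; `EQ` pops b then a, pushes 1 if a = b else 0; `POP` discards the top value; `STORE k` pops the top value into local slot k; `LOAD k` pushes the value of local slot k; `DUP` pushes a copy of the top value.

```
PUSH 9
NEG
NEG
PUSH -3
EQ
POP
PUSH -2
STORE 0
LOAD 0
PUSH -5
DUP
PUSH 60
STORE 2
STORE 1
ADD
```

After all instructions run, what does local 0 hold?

PUSH 9  : 9
NEG     : -9
NEG     : 9
PUSH -3 : 9 -3
EQ      : 0
POP     : (empty)
PUSH -2 : -2
STORE 0 : (empty)
LOAD 0  : -2
PUSH -5 : -2 -5
DUP     : -2 -5 -5
PUSH 60 : -2 -5 -5 60
STORE 2 : -2 -5 -5
STORE 1 : -2 -5
ADD     : -7

-2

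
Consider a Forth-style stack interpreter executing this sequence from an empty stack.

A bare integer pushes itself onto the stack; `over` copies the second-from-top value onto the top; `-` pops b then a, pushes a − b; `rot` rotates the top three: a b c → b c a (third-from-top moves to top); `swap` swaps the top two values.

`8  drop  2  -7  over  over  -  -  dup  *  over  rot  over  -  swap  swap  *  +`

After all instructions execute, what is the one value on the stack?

8    → [8]
drop → []
2    → [2]
-7   → [2, -7]
over → [2, -7, 2]
over → [2, -7, 2, -7]
-    → [2, -7, 9]
-    → [2, -16]
dup  → [2, -16, -16]
*    → [2, 256]
over → [2, 256, 2]
rot  → [256, 2, 2]
over → [256, 2, 2, 2]
-    → [256, 2, 0]
swap → [256, 0, 2]
swap → [256, 2, 0]
*    → [256, 0]
+    → [256]

256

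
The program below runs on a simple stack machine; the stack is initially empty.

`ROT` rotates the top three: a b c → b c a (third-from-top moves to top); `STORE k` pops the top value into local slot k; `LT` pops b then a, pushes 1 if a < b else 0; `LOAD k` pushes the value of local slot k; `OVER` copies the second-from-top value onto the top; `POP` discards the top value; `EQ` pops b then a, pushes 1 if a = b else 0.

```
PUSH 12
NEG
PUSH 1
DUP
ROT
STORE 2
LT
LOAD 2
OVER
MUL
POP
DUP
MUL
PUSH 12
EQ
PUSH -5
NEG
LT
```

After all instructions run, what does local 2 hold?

PUSH 12 : [12]
NEG     : [-12]
PUSH 1  : [-12, 1]
DUP     : [-12, 1, 1]
ROT     : [1, 1, -12]
STORE 2 : [1, 1]
LT      : [0]
LOAD 2  : [0, -12]
OVER    : [0, -12, 0]
MUL     : [0, 0]
POP     : [0]
DUP     : [0, 0]
MUL     : [0]
PUSH 12 : [0, 12]
EQ      : [0]
PUSH -5 : [0, -5]
NEG     : [0, 5]
LT      : [1]

-12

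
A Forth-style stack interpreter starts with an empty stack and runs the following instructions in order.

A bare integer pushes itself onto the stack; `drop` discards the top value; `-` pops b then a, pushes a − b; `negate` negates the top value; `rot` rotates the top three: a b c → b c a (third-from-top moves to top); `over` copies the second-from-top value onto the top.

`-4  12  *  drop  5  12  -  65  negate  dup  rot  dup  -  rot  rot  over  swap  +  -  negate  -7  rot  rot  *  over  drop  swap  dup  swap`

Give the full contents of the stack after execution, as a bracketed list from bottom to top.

-4      -4
12      -4 12
*       -48
drop    (empty)
5       5
12      5 12
-       -7
65      -7 65
negate  -7 -65
dup     -7 -65 -65
rot     -65 -65 -7
dup     -65 -65 -7 -7
-       -65 -65 0
rot     -65 0 -65
rot     0 -65 -65
over    0 -65 -65 -65
swap    0 -65 -65 -65
+       0 -65 -130
-       0 65
negate  0 -65
-7      0 -65 -7
rot     -65 -7 0
rot     -7 0 -65
*       -7 0
over    -7 0 -7
drop    -7 0
swap    0 -7
dup     0 -7 -7
swap    0 -7 -7

[0, -7, -7]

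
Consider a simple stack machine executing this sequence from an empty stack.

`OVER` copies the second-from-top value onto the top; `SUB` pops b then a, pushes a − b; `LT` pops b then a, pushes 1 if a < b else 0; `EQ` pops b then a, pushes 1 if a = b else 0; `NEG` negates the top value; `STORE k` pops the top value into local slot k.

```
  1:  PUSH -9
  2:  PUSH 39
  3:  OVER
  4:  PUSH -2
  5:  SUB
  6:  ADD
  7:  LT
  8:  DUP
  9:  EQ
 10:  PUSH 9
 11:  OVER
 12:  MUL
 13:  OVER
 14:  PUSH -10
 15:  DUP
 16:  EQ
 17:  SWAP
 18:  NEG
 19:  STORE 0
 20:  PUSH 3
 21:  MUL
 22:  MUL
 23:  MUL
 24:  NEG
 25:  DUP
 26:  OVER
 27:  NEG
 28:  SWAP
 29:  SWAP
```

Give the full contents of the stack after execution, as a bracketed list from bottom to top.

PUSH -9   [-9]
PUSH 39   [-9, 39]
OVER      [-9, 39, -9]
PUSH -2   [-9, 39, -9, -2]
SUB       [-9, 39, -7]
ADD       [-9, 32]
LT        [1]
DUP       [1, 1]
EQ        [1]
PUSH 9    [1, 9]
OVER      [1, 9, 1]
MUL       [1, 9]
OVER      [1, 9, 1]
PUSH -10  [1, 9, 1, -10]
DUP       [1, 9, 1, -10, -10]
EQ        [1, 9, 1, 1]
SWAP      [1, 9, 1, 1]
NEG       [1, 9, 1, -1]
STORE 0   [1, 9, 1]
PUSH 3    [1, 9, 1, 3]
MUL       [1, 9, 3]
MUL       [1, 27]
MUL       [27]
NEG       [-27]
DUP       [-27, -27]
OVER      [-27, -27, -27]
NEG       [-27, -27, 27]
SWAP      [-27, 27, -27]
SWAP      [-27, -27, 27]

[-27, -27, 27]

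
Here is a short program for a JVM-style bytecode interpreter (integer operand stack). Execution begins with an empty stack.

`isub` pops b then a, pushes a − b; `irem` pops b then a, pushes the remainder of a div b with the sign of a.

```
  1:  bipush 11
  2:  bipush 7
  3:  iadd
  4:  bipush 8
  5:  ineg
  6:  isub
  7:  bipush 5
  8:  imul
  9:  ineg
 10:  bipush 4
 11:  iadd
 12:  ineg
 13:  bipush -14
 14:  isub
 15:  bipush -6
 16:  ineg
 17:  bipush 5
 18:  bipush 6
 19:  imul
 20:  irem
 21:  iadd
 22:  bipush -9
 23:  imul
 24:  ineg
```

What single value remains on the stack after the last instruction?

1314

bipush 11   11
bipush 7    11 7
iadd        18
bipush 8    18 8
ineg        18 -8
isub        26
bipush 5    26 5
imul        130
ineg        -130
bipush 4    -130 4
iadd        -126
ineg        126
bipush -14  126 -14
isub        140
bipush -6   140 -6
ineg        140 6
bipush 5    140 6 5
bipush 6    140 6 5 6
imul        140 6 30
irem        140 6
iadd        146
bipush -9   146 -9
imul        -1314
ineg        1314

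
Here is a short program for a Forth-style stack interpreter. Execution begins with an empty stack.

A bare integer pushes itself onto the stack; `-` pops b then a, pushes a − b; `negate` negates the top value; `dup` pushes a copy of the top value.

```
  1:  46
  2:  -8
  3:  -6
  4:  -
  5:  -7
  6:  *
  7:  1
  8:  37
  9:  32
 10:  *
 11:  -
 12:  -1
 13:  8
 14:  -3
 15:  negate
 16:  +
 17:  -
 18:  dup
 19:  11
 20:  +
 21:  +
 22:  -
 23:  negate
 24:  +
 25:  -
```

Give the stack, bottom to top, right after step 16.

[46, 14, -1183, -1, 11]

46     -> [46]
-8     -> [46, -8]
-6     -> [46, -8, -6]
-      -> [46, -2]
-7     -> [46, -2, -7]
*      -> [46, 14]
1      -> [46, 14, 1]
37     -> [46, 14, 1, 37]
32     -> [46, 14, 1, 37, 32]
*      -> [46, 14, 1, 1184]
-      -> [46, 14, -1183]
-1     -> [46, 14, -1183, -1]
8      -> [46, 14, -1183, -1, 8]
-3     -> [46, 14, -1183, -1, 8, -3]
negate -> [46, 14, -1183, -1, 8, 3]
+      -> [46, 14, -1183, -1, 11]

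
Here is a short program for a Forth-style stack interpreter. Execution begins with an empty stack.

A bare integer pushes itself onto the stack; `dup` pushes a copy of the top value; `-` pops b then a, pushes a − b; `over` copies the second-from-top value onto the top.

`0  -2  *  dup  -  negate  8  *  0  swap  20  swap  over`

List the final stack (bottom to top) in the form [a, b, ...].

0      → [0]
-2     → [0, -2]
*      → [0]
dup    → [0, 0]
-      → [0]
negate → [0]
8      → [0, 8]
*      → [0]
0      → [0, 0]
swap   → [0, 0]
20     → [0, 0, 20]
swap   → [0, 20, 0]
over   → [0, 20, 0, 20]

[0, 20, 0, 20]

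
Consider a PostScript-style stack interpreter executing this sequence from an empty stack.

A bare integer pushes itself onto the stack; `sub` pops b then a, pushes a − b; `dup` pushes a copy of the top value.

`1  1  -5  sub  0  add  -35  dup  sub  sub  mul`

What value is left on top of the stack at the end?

6

1    1
1    1 1
-5   1 1 -5
sub  1 6
0    1 6 0
add  1 6
-35  1 6 -35
dup  1 6 -35 -35
sub  1 6 0
sub  1 6
mul  6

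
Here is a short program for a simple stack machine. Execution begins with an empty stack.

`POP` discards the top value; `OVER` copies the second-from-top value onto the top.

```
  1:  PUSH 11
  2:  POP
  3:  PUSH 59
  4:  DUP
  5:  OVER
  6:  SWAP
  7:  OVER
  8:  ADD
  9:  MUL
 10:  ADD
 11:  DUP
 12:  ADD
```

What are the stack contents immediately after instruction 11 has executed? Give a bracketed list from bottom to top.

PUSH 11  [11]
POP      []
PUSH 59  [59]
DUP      [59, 59]
OVER     [59, 59, 59]
SWAP     [59, 59, 59]
OVER     [59, 59, 59, 59]
ADD      [59, 59, 118]
MUL      [59, 6962]
ADD      [7021]
DUP      [7021, 7021]

[7021, 7021]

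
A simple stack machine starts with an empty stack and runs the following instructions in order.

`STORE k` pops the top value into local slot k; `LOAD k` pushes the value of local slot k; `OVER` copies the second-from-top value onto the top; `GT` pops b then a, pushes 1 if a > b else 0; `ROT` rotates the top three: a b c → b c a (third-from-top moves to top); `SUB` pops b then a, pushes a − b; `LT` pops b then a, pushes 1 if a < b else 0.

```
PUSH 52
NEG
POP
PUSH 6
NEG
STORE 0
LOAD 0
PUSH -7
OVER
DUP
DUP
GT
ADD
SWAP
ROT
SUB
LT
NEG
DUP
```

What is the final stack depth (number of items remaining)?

PUSH 52 : [52]
NEG     : [-52]
POP     : []
PUSH 6  : [6]
NEG     : [-6]
STORE 0 : []
LOAD 0  : [-6]
PUSH -7 : [-6, -7]
OVER    : [-6, -7, -6]
DUP     : [-6, -7, -6, -6]
DUP     : [-6, -7, -6, -6, -6]
GT      : [-6, -7, -6, 0]
ADD     : [-6, -7, -6]
SWAP    : [-6, -6, -7]
ROT     : [-6, -7, -6]
SUB     : [-6, -1]
LT      : [1]
NEG     : [-1]
DUP     : [-1, -1]

2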